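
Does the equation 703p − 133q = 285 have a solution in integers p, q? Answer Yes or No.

Yes

By Bézout, 703p − 133q = 285 has integer solutions iff gcd(703, 133) | 285.
Euclid: 703 = 5·133 + 38; 133 = 3·38 + 19; 38 = 2·19 + 0. gcd = 19; 285 mod 19 = 0. Yes.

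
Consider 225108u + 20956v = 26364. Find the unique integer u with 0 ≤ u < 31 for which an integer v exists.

Reduce mod 20956: 225108u ≡ 26364 (mod 20956). With g = gcd(225108, 20956) = 676 dividing 26364, divide through: 333u ≡ 39 (mod 31).
Since gcd(333, 31) = 1, u ≡ 39·(333)⁻¹ ≡ 30 (mod 31). Smallest non-negative: 30.

30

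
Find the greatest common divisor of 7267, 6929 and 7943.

gcd(7267, 6929): 7267 = 1·6929 + 338; 6929 = 20·338 + 169; 338 = 2·169 + 0 → 169
gcd(169, 7943): 7943 = 47·169 + 0 → 169

169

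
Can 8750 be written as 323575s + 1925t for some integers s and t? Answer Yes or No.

Yes

By Bézout, 323575s + 1925t = 8750 has integer solutions iff gcd(323575, 1925) | 8750.
Euclid: 323575 = 168·1925 + 175; 1925 = 11·175 + 0. gcd = 175; 8750 mod 175 = 0. Yes.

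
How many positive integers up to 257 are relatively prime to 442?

112

Prime factors of 442: 2, 13, 17. Count integers ≤ 257 divisible by none of them.
By inclusion–exclusion: 257 − ⌊257/2⌋ − ⌊257/13⌋ − ⌊257/17⌋ + ⌊257/26⌋ + ⌊257/34⌋ + ⌊257/221⌋ − ⌊257/442⌋ = 112.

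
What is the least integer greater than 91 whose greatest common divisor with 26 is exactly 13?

gcd(m, 26) = 13 forces 13 | m; write m = 13s. Then gcd(13s, 13·2) = 13·gcd(s, 2), so need gcd(s, 2) = 1.
13s > 91 gives s ≥ 8. The least s ≥ 8 coprime to 2 is 9, so m = 13·9 = 117.

117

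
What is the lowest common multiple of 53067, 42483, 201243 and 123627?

17657199476427

53067 = 3 · 7² · 19²; 42483 = 3 · 7² · 17²; 201243 = 3 · 7² · 37²; 123627 = 3 · 7² · 29²
lcm takes max exponent of each prime: 3 · 7² · 17² · 19² · 29² · 37² = 17657199476427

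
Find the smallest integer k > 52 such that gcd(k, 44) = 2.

54

gcd(k, 44) = 2 forces 2 | k; write k = 2s. Then gcd(2s, 2·22) = 2·gcd(s, 22), so need gcd(s, 22) = 1.
2s > 52 gives s ≥ 27. The least s ≥ 27 coprime to 22 is 27, so k = 2·27 = 54.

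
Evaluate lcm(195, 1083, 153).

195 = 3 · 5 · 13; 1083 = 3 · 19²; 153 = 3² · 17
lcm takes max exponent of each prime: 3² · 5 · 13 · 17 · 19² = 3590145

3590145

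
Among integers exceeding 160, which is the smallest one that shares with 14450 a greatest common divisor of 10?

gcd(t, 14450) = 10 forces 10 | t; write t = 10s. Then gcd(10s, 10·1445) = 10·gcd(s, 1445), so need gcd(s, 1445) = 1.
10s > 160 gives s ≥ 17. The least s ≥ 17 coprime to 1445 is 18, so t = 10·18 = 180.

180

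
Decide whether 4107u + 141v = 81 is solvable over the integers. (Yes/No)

Yes

By Bézout, 4107u + 141v = 81 has integer solutions iff gcd(4107, 141) | 81.
Euclid: 4107 = 29·141 + 18; 141 = 7·18 + 15; 18 = 1·15 + 3; 15 = 5·3 + 0. gcd = 3; 81 mod 3 = 0. Yes.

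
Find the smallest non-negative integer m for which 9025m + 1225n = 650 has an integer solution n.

45

Reduce mod 1225: 9025m ≡ 650 (mod 1225). With g = gcd(9025, 1225) = 25 dividing 650, divide through: 361m ≡ 26 (mod 49).
Since gcd(361, 49) = 1, m ≡ 26·(361)⁻¹ ≡ 45 (mod 49). Smallest non-negative: 45.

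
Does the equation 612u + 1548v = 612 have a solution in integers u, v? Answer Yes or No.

Yes

gcd(612, 1548): 1548 = 2·612 + 324; 612 = 1·324 + 288; 324 = 1·288 + 36; 288 = 8·36 + 0 → 36
36 divides 612, so a solution exists.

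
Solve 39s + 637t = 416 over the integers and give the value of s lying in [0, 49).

27

gcd(39, 637) = 13 (Euclid: 637 = 16·39 + 13; 39 = 3·13 + 0), and 13 | 416.
Extended Euclid: 39·(-16) + 637·(1) = 13. Scale by 32: s₀ = -512.
General solution s = s₀ + 49k; reducing mod 49 gives s = 27 (and t = -1).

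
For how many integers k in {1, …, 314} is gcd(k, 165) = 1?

153

Prime factors of 165: 3, 5, 11. Count integers ≤ 314 divisible by none of them.
By inclusion–exclusion: 314 − ⌊314/3⌋ − ⌊314/5⌋ − ⌊314/11⌋ + ⌊314/15⌋ + ⌊314/33⌋ + ⌊314/55⌋ − ⌊314/165⌋ = 153.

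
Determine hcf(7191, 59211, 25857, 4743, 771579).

153

gcd(7191, 59211): 59211 = 8·7191 + 1683; 7191 = 4·1683 + 459; 1683 = 3·459 + 306; 459 = 1·306 + 153; 306 = 2·153 + 0 → 153
gcd(153, 25857): 25857 = 169·153 + 0 → 153
gcd(153, 4743): 4743 = 31·153 + 0 → 153
gcd(153, 771579): 771579 = 5043·153 + 0 → 153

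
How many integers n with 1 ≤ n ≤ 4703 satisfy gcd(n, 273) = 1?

273 = 3·7·13. Inclusion–exclusion on these primes:
4703 − ⌊4703/3⌋ − ⌊4703/7⌋ − ⌊4703/13⌋ + ⌊4703/21⌋ + ⌊4703/39⌋ + ⌊4703/91⌋ − ⌊4703/273⌋ = 2481

2481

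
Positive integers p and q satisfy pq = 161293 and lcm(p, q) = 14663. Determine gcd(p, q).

11

From gcd × lcm = pq: gcd = 161293 / 14663 = 11.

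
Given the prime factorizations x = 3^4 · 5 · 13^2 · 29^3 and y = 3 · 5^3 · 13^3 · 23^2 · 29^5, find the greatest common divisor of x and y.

min exponent per shared prime: 3 · 5 · 13^2 · 29^3 = 61826115

61826115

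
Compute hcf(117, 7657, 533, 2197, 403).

117 = 3² · 13; 7657 = 13 · 19 · 31; 533 = 13 · 41; 2197 = 13³; 403 = 13 · 31
gcd takes min exponent of each prime: 13 = 13

13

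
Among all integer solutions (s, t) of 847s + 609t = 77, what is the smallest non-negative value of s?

gcd(847, 609) = 7 (Euclid: 847 = 1·609 + 238; 609 = 2·238 + 133; 238 = 1·133 + 105; 133 = 1·105 + 28; 105 = 3·28 + 21; 28 = 1·21 + 7; 21 = 3·7 + 0), and 7 | 77.
Extended Euclid: 847·(-23) + 609·(32) = 7. Scale by 11: s₀ = -253.
General solution s = s₀ + 87k; reducing mod 87 gives s = 8 (and t = -11).

8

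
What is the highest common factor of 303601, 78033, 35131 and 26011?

19

gcd(303601, 78033): 303601 = 3·78033 + 69502; 78033 = 1·69502 + 8531; 69502 = 8·8531 + 1254; 8531 = 6·1254 + 1007; 1254 = 1·1007 + 247; 1007 = 4·247 + 19; 247 = 13·19 + 0 → 19
gcd(19, 35131): 35131 = 1849·19 + 0 → 19
gcd(19, 26011): 26011 = 1369·19 + 0 → 19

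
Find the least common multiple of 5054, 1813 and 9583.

lcm(5054, 1813) = 5054·1813/gcd = 9162902/7 = 1308986
lcm(1308986, 9583) = 1308986·9583/gcd = 12544012838/259 = 48432482

48432482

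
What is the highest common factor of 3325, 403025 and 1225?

gcd(3325, 403025): 403025 = 121·3325 + 700; 3325 = 4·700 + 525; 700 = 1·525 + 175; 525 = 3·175 + 0 → 175
gcd(175, 1225): 1225 = 7·175 + 0 → 175

175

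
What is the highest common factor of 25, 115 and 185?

5

25 = 5²; 115 = 5 · 23; 185 = 5 · 37
gcd takes min exponent of each prime: 5 = 5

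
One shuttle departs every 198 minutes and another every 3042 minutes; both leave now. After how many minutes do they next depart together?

198 = 2 · 3² · 11; 3042 = 2 · 3² · 13²
max exponents: 2 · 3² · 11 · 13² = 33462

33462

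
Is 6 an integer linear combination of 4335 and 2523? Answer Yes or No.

gcd(4335, 2523): 4335 = 1·2523 + 1812; 2523 = 1·1812 + 711; 1812 = 2·711 + 390; 711 = 1·390 + 321; 390 = 1·321 + 69; 321 = 4·69 + 45; 69 = 1·45 + 24; 45 = 1·24 + 21; 24 = 1·21 + 3; 21 = 7·3 + 0 → 3
3 divides 6, so a solution exists.

Yes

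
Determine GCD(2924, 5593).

17

2924 = 2² · 17 · 43
5593 = 7 · 17 · 47
Common: 17 = 17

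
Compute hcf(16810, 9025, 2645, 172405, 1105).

5

gcd(16810, 9025): 16810 = 1·9025 + 7785; 9025 = 1·7785 + 1240; 7785 = 6·1240 + 345; 1240 = 3·345 + 205; 345 = 1·205 + 140; 205 = 1·140 + 65; 140 = 2·65 + 10; 65 = 6·10 + 5; 10 = 2·5 + 0 → 5
gcd(5, 2645): 2645 = 529·5 + 0 → 5
gcd(5, 172405): 172405 = 34481·5 + 0 → 5
gcd(5, 1105): 1105 = 221·5 + 0 → 5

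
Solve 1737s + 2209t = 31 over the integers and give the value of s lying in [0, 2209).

1418

Reduce mod 2209: 1737s ≡ 31 (mod 2209). With g = gcd(1737, 2209) = 1 dividing 31, divide through: 1737s ≡ 31 (mod 2209).
Since gcd(1737, 2209) = 1, s ≡ 31·(1737)⁻¹ ≡ 1418 (mod 2209). Smallest non-negative: 1418.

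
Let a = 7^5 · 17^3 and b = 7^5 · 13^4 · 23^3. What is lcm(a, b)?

28694184172798417

max exponent per prime: 7^5 · 13^4 · 17^3 · 23^3 = 28694184172798417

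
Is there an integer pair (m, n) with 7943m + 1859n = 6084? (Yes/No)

By Bézout, 7943m + 1859n = 6084 has integer solutions iff gcd(7943, 1859) | 6084.
Euclid: 7943 = 4·1859 + 507; 1859 = 3·507 + 338; 507 = 1·338 + 169; 338 = 2·169 + 0. gcd = 169; 6084 mod 169 = 0. Yes.

Yes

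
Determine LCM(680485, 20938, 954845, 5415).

lcm(680485, 20938) = 680485·20938/gcd = 14247994930/10469 = 1360970
lcm(1360970, 954845) = 1360970·954845/gcd = 1299515399650/1805 = 719953130
lcm(719953130, 5415) = 719953130·5415/gcd = 3898546198950/1805 = 2159859390

2159859390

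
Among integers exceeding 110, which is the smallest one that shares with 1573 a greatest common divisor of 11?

1573 = 11·143. Any m with gcd(m, 1573) = 11 is a multiple of 11, say 11s, with s coprime to 143.
Need s > 110/11, so s ≥ 11. First s ≥ 11 with gcd(s, 143) = 1 is s = 12. Thus m = 11·12 = 132.

132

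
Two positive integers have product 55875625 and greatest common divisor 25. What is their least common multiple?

For any two positive integers, gcd × lcm equals their product. Hence lcm = 55875625 / 25 = 2235025.

2235025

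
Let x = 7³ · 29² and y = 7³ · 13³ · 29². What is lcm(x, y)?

633753211

max exponent per prime: 7³ · 13³ · 29² = 633753211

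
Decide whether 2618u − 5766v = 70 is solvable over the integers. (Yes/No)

By Bézout, 2618u − 5766v = 70 has integer solutions iff gcd(2618, 5766) | 70.
Euclid: 5766 = 2·2618 + 530; 2618 = 4·530 + 498; 530 = 1·498 + 32; 498 = 15·32 + 18; 32 = 1·18 + 14; 18 = 1·14 + 4; 14 = 3·4 + 2; 4 = 2·2 + 0. gcd = 2; 70 mod 2 = 0. Yes.

Yes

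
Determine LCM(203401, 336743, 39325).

183971119475

203401 = 11² · 41²; 336743 = 11⁴ · 23; 39325 = 5² · 11² · 13
lcm takes max exponent of each prime: 5² · 11⁴ · 13 · 23 · 41² = 183971119475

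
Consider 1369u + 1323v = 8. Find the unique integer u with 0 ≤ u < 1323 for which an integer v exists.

Euclid: 1369 = 1·1323 + 46; 1323 = 28·46 + 35; 46 = 1·35 + 11; 35 = 3·11 + 2; 11 = 5·2 + 1; 2 = 2·1 + 0 → gcd = 1; 8 = 1·8.
Back-substitution yields 1369·(604) + 1323·(-625) = 1, so one solution is u = 604·8 = 4832, v = -625·8 = -5000.
Solutions in u differ by 1323/1 = 1323; the one in [0, 1323) is 4832 mod 1323 = 863.

863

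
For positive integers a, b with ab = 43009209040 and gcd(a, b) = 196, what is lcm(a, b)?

219434740

For any two positive integers, gcd × lcm equals their product. Hence lcm = 43009209040 / 196 = 219434740.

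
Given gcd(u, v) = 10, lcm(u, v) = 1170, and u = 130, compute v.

90

Using uv = gcd(u,v)·lcm(u,v) = 10·1170 = 11700, we get v = 11700/130 = 90.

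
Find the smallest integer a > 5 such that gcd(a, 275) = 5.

275 = 5·55. Any a with gcd(a, 275) = 5 is a multiple of 5, say 5s, with s coprime to 55.
Need s > 5/5, so s ≥ 2. First s ≥ 2 with gcd(s, 55) = 1 is s = 2. Thus a = 5·2 = 10.

10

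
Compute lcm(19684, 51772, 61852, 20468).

lcm(19684, 51772) = 19684·51772/gcd = 1019080048/28 = 36395716
lcm(36395716, 61852) = 36395716·61852/gcd = 2251147826032/28 = 80398136644
lcm(80398136644, 20468) = 80398136644·20468/gcd = 1645589060829392/1204 = 1366768322948

1366768322948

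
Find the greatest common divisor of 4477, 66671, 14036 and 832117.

4477 = 11² · 37; 66671 = 11² · 19 · 29; 14036 = 2² · 11² · 29; 832117 = 11² · 13 · 23²
gcd takes min exponent of each prime: 11² = 121

121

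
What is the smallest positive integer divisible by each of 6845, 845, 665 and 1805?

2923246235

6845 = 5 · 37²; 845 = 5 · 13²; 665 = 5 · 7 · 19; 1805 = 5 · 19²
lcm takes max exponent of each prime: 5 · 7 · 13² · 19² · 37² = 2923246235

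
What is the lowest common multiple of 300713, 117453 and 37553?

1992825051

300713 = 7² · 17 · 19²; 117453 = 3 · 7² · 17 · 47; 37553 = 17 · 47²
lcm takes max exponent of each prime: 3 · 7² · 17 · 19² · 47² = 1992825051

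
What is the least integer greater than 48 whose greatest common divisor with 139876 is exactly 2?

50

139876 = 2·69938. Any t with gcd(t, 139876) = 2 is a multiple of 2, say 2s, with s coprime to 69938.
Need s > 48/2, so s ≥ 25. First s ≥ 25 with gcd(s, 69938) = 1 is s = 25. Thus t = 2·25 = 50.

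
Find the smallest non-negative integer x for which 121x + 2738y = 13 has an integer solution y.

1041

Euclid: 2738 = 22·121 + 76; 121 = 1·76 + 45; 76 = 1·45 + 31; 45 = 1·31 + 14; 31 = 2·14 + 3; 14 = 4·3 + 2; 3 = 1·2 + 1; 2 = 2·1 + 0 → gcd = 1; 13 = 1·13.
Back-substitution yields 121·(-973) + 2738·(43) = 1, so one solution is x = -973·13 = -12649, y = 43·13 = 559.
Solutions in x differ by 2738/1 = 2738; the one in [0, 2738) is -12649 mod 2738 = 1041.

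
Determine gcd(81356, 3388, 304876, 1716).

44

81356 = 2² · 11 · 43²; 3388 = 2² · 7 · 11²; 304876 = 2² · 11 · 13² · 41; 1716 = 2² · 3 · 11 · 13
gcd takes min exponent of each prime: 2² · 11 = 44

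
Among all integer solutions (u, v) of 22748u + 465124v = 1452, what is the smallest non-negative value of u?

Reduce mod 465124: 22748u ≡ 1452 (mod 465124). With g = gcd(22748, 465124) = 484 dividing 1452, divide through: 47u ≡ 3 (mod 961).
Since gcd(47, 961) = 1, u ≡ 3·(47)⁻¹ ≡ 409 (mod 961). Smallest non-negative: 409.

409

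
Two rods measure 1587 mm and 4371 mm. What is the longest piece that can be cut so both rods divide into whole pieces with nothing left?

Euclid: 4371 = 2·1587 + 1197; 1587 = 1·1197 + 390; 1197 = 3·390 + 27; 390 = 14·27 + 12; 27 = 2·12 + 3; 12 = 4·3 + 0. Last nonzero remainder: 3.

3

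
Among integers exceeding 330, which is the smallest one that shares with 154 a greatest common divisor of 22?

352

gcd(t, 154) = 22 forces 22 | t; write t = 22s. Then gcd(22s, 22·7) = 22·gcd(s, 7), so need gcd(s, 7) = 1.
22s > 330 gives s ≥ 16. The least s ≥ 16 coprime to 7 is 16, so t = 22·16 = 352.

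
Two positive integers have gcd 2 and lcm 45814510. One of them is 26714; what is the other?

3430

p·q = gcd·lcm = 2·45814510 = 91629020, so q = 91629020/26714 = 3430.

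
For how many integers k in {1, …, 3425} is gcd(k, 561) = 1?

561 = 3·11·17. Inclusion–exclusion on these primes:
3425 − ⌊3425/3⌋ − ⌊3425/11⌋ − ⌊3425/17⌋ + ⌊3425/33⌋ + ⌊3425/51⌋ + ⌊3425/187⌋ − ⌊3425/561⌋ = 1954

1954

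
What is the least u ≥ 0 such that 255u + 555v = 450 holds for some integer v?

17

Reduce mod 555: 255u ≡ 450 (mod 555). With g = gcd(255, 555) = 15 dividing 450, divide through: 17u ≡ 30 (mod 37).
Since gcd(17, 37) = 1, u ≡ 30·(17)⁻¹ ≡ 17 (mod 37). Smallest non-negative: 17.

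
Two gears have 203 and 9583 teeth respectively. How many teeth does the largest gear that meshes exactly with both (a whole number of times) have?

7

203 = 7 · 29
9583 = 7 · 37²
Common: 7 = 7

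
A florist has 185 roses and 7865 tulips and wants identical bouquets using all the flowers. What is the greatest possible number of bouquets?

5

185 = 5 · 37
7865 = 5 · 11² · 13
Common: 5 = 5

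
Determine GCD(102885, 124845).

15

102885 = 3 · 5 · 19³
124845 = 3 · 5 · 7 · 29 · 41
Common: 3 · 5 = 15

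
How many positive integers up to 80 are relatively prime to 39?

50

Prime factors of 39: 3, 13. Count integers ≤ 80 divisible by none of them.
By inclusion–exclusion: 80 − ⌊80/3⌋ − ⌊80/13⌋ + ⌊80/39⌋ = 50.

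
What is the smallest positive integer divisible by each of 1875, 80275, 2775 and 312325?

214075363125

1875 = 3 · 5⁴; 80275 = 5² · 13² · 19; 2775 = 3 · 5² · 37; 312325 = 5² · 13 · 31²
lcm takes max exponent of each prime: 3 · 5⁴ · 13² · 19 · 31² · 37 = 214075363125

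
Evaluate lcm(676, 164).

676 = 2² · 13²; 164 = 2² · 41
max exponents: 2² · 13² · 41 = 27716

27716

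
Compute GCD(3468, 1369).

3468 = 2² · 3 · 17²
1369 = 37²
Common: 1 = 1

1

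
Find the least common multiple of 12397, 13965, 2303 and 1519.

12397 = 7² · 11 · 23; 13965 = 3 · 5 · 7² · 19; 2303 = 7² · 47; 1519 = 7² · 31
lcm takes max exponent of each prime: 3 · 5 · 7² · 11 · 19 · 23 · 31 · 47 = 5147792265

5147792265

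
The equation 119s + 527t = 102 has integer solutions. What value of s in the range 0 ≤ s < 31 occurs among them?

gcd(119, 527) = 17 (Euclid: 527 = 4·119 + 51; 119 = 2·51 + 17; 51 = 3·17 + 0), and 17 | 102.
Extended Euclid: 119·(9) + 527·(-2) = 17. Scale by 6: s₀ = 54.
General solution s = s₀ + 31k; reducing mod 31 gives s = 23 (and t = -5).

23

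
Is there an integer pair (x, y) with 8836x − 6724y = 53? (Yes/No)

gcd(8836, 6724): 8836 = 1·6724 + 2112; 6724 = 3·2112 + 388; 2112 = 5·388 + 172; 388 = 2·172 + 44; 172 = 3·44 + 40; 44 = 1·40 + 4; 40 = 10·4 + 0 → 4
4 does not divide 53, so a solution does not exist.

No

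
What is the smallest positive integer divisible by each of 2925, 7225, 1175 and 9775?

2925 = 3² · 5² · 13; 7225 = 5² · 17²; 1175 = 5² · 47; 9775 = 5² · 17 · 23
lcm takes max exponent of each prime: 3² · 5² · 13 · 17² · 23 · 47 = 913796325

913796325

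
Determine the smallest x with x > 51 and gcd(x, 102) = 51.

153

Multiples of 51 above 51: 51·2, 51·3, … . Need the cofactor coprime to 102/51 = 2.
Checking s = 2, 3, … the first with gcd(s, 2) = 1 is s = 3, giving 153.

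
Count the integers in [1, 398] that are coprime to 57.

252

Prime factors of 57: 3, 19. Count integers ≤ 398 divisible by none of them.
By inclusion–exclusion: 398 − ⌊398/3⌋ − ⌊398/19⌋ + ⌊398/57⌋ = 252.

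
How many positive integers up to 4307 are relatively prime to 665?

2799

665 = 5·7·19. Inclusion–exclusion on these primes:
4307 − ⌊4307/5⌋ − ⌊4307/7⌋ − ⌊4307/19⌋ + ⌊4307/35⌋ + ⌊4307/95⌋ + ⌊4307/133⌋ − ⌊4307/665⌋ = 2799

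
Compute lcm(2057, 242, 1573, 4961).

lcm(2057, 242) = 2057·242/gcd = 497794/121 = 4114
lcm(4114, 1573) = 4114·1573/gcd = 6471322/121 = 53482
lcm(53482, 4961) = 53482·4961/gcd = 265324202/121 = 2192762

2192762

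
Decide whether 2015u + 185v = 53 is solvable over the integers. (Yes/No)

No

By Bézout, 2015u + 185v = 53 has integer solutions iff gcd(2015, 185) | 53.
Euclid: 2015 = 10·185 + 165; 185 = 1·165 + 20; 165 = 8·20 + 5; 20 = 4·5 + 0. gcd = 5; 53 mod 5 = 3. No.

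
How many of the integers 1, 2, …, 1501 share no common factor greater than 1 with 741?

Prime factors of 741: 3, 13, 19. Count integers ≤ 1501 divisible by none of them.
By inclusion–exclusion: 1501 − ⌊1501/3⌋ − ⌊1501/13⌋ − ⌊1501/19⌋ + ⌊1501/39⌋ + ⌊1501/57⌋ + ⌊1501/247⌋ − ⌊1501/741⌋ = 875.

875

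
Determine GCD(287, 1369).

1

Euclid: 1369 = 4·287 + 221; 287 = 1·221 + 66; 221 = 3·66 + 23; 66 = 2·23 + 20; 23 = 1·20 + 3; 20 = 6·3 + 2; 3 = 1·2 + 1; 2 = 2·1 + 0. Last nonzero remainder: 1.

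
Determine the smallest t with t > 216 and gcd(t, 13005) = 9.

234

13005 = 9·1445. Any t with gcd(t, 13005) = 9 is a multiple of 9, say 9s, with s coprime to 1445.
Need s > 216/9, so s ≥ 25. First s ≥ 25 with gcd(s, 1445) = 1 is s = 26. Thus t = 9·26 = 234.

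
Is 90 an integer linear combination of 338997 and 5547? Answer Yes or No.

Yes

By Bézout, 338997x + 5547y = 90 has integer solutions iff gcd(338997, 5547) | 90.
Euclid: 338997 = 61·5547 + 630; 5547 = 8·630 + 507; 630 = 1·507 + 123; 507 = 4·123 + 15; 123 = 8·15 + 3; 15 = 5·3 + 0. gcd = 3; 90 mod 3 = 0. Yes.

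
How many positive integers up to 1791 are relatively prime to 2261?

1370

Prime factors of 2261: 7, 17, 19. Count integers ≤ 1791 divisible by none of them.
By inclusion–exclusion: 1791 − ⌊1791/7⌋ − ⌊1791/17⌋ − ⌊1791/19⌋ + ⌊1791/119⌋ + ⌊1791/133⌋ + ⌊1791/323⌋ − ⌊1791/2261⌋ = 1370.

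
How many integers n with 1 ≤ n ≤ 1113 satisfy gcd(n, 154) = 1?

154 = 2·7·11. Inclusion–exclusion on these primes:
1113 − ⌊1113/2⌋ − ⌊1113/7⌋ − ⌊1113/11⌋ + ⌊1113/14⌋ + ⌊1113/22⌋ + ⌊1113/77⌋ − ⌊1113/154⌋ = 433

433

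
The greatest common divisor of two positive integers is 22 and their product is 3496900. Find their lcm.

Since gcd(u,v)·lcm(u,v) = uv, lcm = 3496900/22 = 158950.

158950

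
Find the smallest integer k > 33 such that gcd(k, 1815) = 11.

1815 = 11·165. Any k with gcd(k, 1815) = 11 is a multiple of 11, say 11s, with s coprime to 165.
Need s > 33/11, so s ≥ 4. First s ≥ 4 with gcd(s, 165) = 1 is s = 4. Thus k = 11·4 = 44.

44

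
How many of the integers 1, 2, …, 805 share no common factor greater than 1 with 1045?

1045 = 5·11·19. Inclusion–exclusion on these primes:
805 − ⌊805/5⌋ − ⌊805/11⌋ − ⌊805/19⌋ + ⌊805/55⌋ + ⌊805/95⌋ + ⌊805/209⌋ − ⌊805/1045⌋ = 554

554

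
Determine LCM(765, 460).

70380

765 = 3² · 5 · 17; 460 = 2² · 5 · 23
max exponents: 2² · 3² · 5 · 17 · 23 = 70380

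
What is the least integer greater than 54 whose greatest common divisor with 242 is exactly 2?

gcd(t, 242) = 2 forces 2 | t; write t = 2s. Then gcd(2s, 2·121) = 2·gcd(s, 121), so need gcd(s, 121) = 1.
2s > 54 gives s ≥ 28. The least s ≥ 28 coprime to 121 is 28, so t = 2·28 = 56.

56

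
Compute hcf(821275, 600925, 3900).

325

gcd(821275, 600925): 821275 = 1·600925 + 220350; 600925 = 2·220350 + 160225; 220350 = 1·160225 + 60125; 160225 = 2·60125 + 39975; 60125 = 1·39975 + 20150; 39975 = 1·20150 + 19825; 20150 = 1·19825 + 325; 19825 = 61·325 + 0 → 325
gcd(325, 3900): 3900 = 12·325 + 0 → 325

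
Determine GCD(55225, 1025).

25

55225 = 5² · 47²
1025 = 5² · 41
Common: 5² = 25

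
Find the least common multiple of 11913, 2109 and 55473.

11913 = 3 · 11 · 19²; 2109 = 3 · 19 · 37; 55473 = 3 · 11 · 41²
lcm takes max exponent of each prime: 3 · 11 · 19² · 37 · 41² = 740952861

740952861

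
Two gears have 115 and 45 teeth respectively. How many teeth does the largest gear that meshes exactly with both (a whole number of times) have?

Euclid: 115 = 2·45 + 25; 45 = 1·25 + 20; 25 = 1·20 + 5; 20 = 4·5 + 0. Last nonzero remainder: 5.

5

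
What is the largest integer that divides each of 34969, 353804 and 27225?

121

gcd(34969, 353804): 353804 = 10·34969 + 4114; 34969 = 8·4114 + 2057; 4114 = 2·2057 + 0 → 2057
gcd(2057, 27225): 27225 = 13·2057 + 484; 2057 = 4·484 + 121; 484 = 4·121 + 0 → 121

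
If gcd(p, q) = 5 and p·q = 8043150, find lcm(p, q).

1608630

gcd·lcm = product, so lcm = 8043150/5 = 1608630.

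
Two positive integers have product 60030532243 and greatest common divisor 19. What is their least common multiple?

3159501697

gcd·lcm = product, so lcm = 60030532243/19 = 3159501697.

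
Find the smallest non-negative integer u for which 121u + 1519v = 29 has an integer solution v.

Reduce mod 1519: 121u ≡ 29 (mod 1519). With g = gcd(121, 1519) = 1 dividing 29, divide through: 121u ≡ 29 (mod 1519).
Since gcd(121, 1519) = 1, u ≡ 29·(121)⁻¹ ≡ 879 (mod 1519). Smallest non-negative: 879.

879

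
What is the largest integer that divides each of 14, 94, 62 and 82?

2

14 = 2 · 7; 94 = 2 · 47; 62 = 2 · 31; 82 = 2 · 41
gcd takes min exponent of each prime: 2 = 2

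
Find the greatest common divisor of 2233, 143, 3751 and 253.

11

2233 = 7 · 11 · 29; 143 = 11 · 13; 3751 = 11² · 31; 253 = 11 · 23
gcd takes min exponent of each prime: 11 = 11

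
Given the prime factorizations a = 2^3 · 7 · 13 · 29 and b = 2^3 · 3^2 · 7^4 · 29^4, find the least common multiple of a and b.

max exponent per prime: 2^3 · 3^2 · 7^4 · 13 · 29^4 = 1589498053416

1589498053416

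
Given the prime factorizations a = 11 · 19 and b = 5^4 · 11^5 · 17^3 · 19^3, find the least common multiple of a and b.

3391962249135625

max exponent per prime: 5^4 · 11^5 · 17^3 · 19^3 = 3391962249135625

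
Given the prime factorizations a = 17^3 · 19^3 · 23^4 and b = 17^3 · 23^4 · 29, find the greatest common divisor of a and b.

1374858833

min exponent per shared prime: 17^3 · 23^4 = 1374858833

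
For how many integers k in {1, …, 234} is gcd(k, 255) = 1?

Prime factors of 255: 3, 5, 17. Count integers ≤ 234 divisible by none of them.
By inclusion–exclusion: 234 − ⌊234/3⌋ − ⌊234/5⌋ − ⌊234/17⌋ + ⌊234/15⌋ + ⌊234/51⌋ + ⌊234/85⌋ − ⌊234/255⌋ = 118.

118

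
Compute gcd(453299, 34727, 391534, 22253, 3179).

453299 = 7² · 11 · 29²; 34727 = 7 · 11² · 41; 391534 = 2 · 11 · 13 · 37²; 22253 = 7 · 11 · 17²; 3179 = 11 · 17²
gcd takes min exponent of each prime: 11 = 11

11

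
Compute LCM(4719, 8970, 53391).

4719 = 3 · 11² · 13; 8970 = 2 · 3 · 5 · 13 · 23; 53391 = 3 · 13 · 37²
lcm takes max exponent of each prime: 2 · 3 · 5 · 11² · 13 · 23 · 37² = 1485871530

1485871530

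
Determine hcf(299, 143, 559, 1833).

299 = 13 · 23; 143 = 11 · 13; 559 = 13 · 43; 1833 = 3 · 13 · 47
gcd takes min exponent of each prime: 13 = 13

13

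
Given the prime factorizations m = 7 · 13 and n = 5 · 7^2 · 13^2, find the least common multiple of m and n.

41405

max exponent per prime: 5 · 7^2 · 13^2 = 41405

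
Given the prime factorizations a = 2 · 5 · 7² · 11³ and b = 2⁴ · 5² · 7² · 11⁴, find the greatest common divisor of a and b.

652190

min exponent per shared prime: 2 · 5 · 7² · 11³ = 652190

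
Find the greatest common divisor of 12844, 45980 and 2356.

76

gcd(12844, 45980): 45980 = 3·12844 + 7448; 12844 = 1·7448 + 5396; 7448 = 1·5396 + 2052; 5396 = 2·2052 + 1292; 2052 = 1·1292 + 760; 1292 = 1·760 + 532; 760 = 1·532 + 228; 532 = 2·228 + 76; 228 = 3·76 + 0 → 76
gcd(76, 2356): 2356 = 31·76 + 0 → 76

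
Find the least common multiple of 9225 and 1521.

gcd first: 9225 = 6·1521 + 99; 1521 = 15·99 + 36; 99 = 2·36 + 27; 36 = 1·27 + 9; 27 = 3·9 + 0 → gcd = 9
lcm = 9225·1521/gcd = 14031225/9 = 1559025

1559025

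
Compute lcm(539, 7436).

539 = 7² · 11; 7436 = 2² · 11 · 13²
max exponents: 2² · 7² · 11 · 13² = 364364

364364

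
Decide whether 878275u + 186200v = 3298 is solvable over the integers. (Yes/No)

No

gcd(878275, 186200): 878275 = 4·186200 + 133475; 186200 = 1·133475 + 52725; 133475 = 2·52725 + 28025; 52725 = 1·28025 + 24700; 28025 = 1·24700 + 3325; 24700 = 7·3325 + 1425; 3325 = 2·1425 + 475; 1425 = 3·475 + 0 → 475
475 does not divide 3298, so a solution does not exist.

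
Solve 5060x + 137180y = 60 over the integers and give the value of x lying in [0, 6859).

732

Reduce mod 137180: 5060x ≡ 60 (mod 137180). With g = gcd(5060, 137180) = 20 dividing 60, divide through: 253x ≡ 3 (mod 6859).
Since gcd(253, 6859) = 1, x ≡ 3·(253)⁻¹ ≡ 732 (mod 6859). Smallest non-negative: 732.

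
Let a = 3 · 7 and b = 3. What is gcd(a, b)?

min exponent per shared prime: 3 = 3

3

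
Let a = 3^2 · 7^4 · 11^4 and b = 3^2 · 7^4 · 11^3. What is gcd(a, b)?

min exponent per shared prime: 3^2 · 7^4 · 11^3 = 28761579

28761579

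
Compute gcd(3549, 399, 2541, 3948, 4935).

3549 = 3 · 7 · 13²; 399 = 3 · 7 · 19; 2541 = 3 · 7 · 11²; 3948 = 2² · 3 · 7 · 47; 4935 = 3 · 5 · 7 · 47
gcd takes min exponent of each prime: 3 · 7 = 21

21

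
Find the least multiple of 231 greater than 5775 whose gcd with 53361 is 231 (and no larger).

53361 = 231·231. Any m with gcd(m, 53361) = 231 is a multiple of 231, say 231s, with s coprime to 231.
Need s > 5775/231, so s ≥ 26. First s ≥ 26 with gcd(s, 231) = 1 is s = 26. Thus m = 231·26 = 6006.

6006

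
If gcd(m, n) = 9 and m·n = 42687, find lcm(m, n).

4743

Since gcd(m,n)·lcm(m,n) = mn, lcm = 42687/9 = 4743.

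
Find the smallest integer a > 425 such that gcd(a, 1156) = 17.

459

gcd(a, 1156) = 17 forces 17 | a; write a = 17s. Then gcd(17s, 17·68) = 17·gcd(s, 68), so need gcd(s, 68) = 1.
17s > 425 gives s ≥ 26. The least s ≥ 26 coprime to 68 is 27, so a = 17·27 = 459.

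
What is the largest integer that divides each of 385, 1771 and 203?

385 = 5 · 7 · 11; 1771 = 7 · 11 · 23; 203 = 7 · 29
gcd takes min exponent of each prime: 7 = 7

7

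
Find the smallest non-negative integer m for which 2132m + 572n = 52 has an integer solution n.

Reduce mod 572: 2132m ≡ 52 (mod 572). With g = gcd(2132, 572) = 52 dividing 52, divide through: 41m ≡ 1 (mod 11).
Since gcd(41, 11) = 1, m ≡ 1·(41)⁻¹ ≡ 7 (mod 11). Smallest non-negative: 7.

7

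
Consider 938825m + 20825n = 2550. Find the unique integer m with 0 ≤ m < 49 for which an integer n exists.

gcd(938825, 20825) = 425 (Euclid: 938825 = 45·20825 + 1700; 20825 = 12·1700 + 425; 1700 = 4·425 + 0), and 425 | 2550.
Extended Euclid: 938825·(-12) + 20825·(541) = 425. Scale by 6: m₀ = -72.
General solution m = m₀ + 49t; reducing mod 49 gives m = 26 (and n = -1172).

26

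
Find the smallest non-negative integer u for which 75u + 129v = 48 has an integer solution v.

Euclid: 129 = 1·75 + 54; 75 = 1·54 + 21; 54 = 2·21 + 12; 21 = 1·12 + 9; 12 = 1·9 + 3; 9 = 3·3 + 0 → gcd = 3; 48 = 3·16.
Back-substitution yields 75·(-12) + 129·(7) = 3, so one solution is u = -12·16 = -192, v = 7·16 = 112.
Solutions in u differ by 129/3 = 43; the one in [0, 43) is -192 mod 43 = 23.

23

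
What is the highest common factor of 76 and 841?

1

Euclid: 841 = 11·76 + 5; 76 = 15·5 + 1; 5 = 5·1 + 0. Last nonzero remainder: 1.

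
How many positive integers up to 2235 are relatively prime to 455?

1415

455 = 5·7·13. Inclusion–exclusion on these primes:
2235 − ⌊2235/5⌋ − ⌊2235/7⌋ − ⌊2235/13⌋ + ⌊2235/35⌋ + ⌊2235/65⌋ + ⌊2235/91⌋ − ⌊2235/455⌋ = 1415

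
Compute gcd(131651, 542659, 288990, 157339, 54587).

gcd(131651, 542659): 542659 = 4·131651 + 16055; 131651 = 8·16055 + 3211; 16055 = 5·3211 + 0 → 3211
gcd(3211, 288990): 288990 = 90·3211 + 0 → 3211
gcd(3211, 157339): 157339 = 49·3211 + 0 → 3211
gcd(3211, 54587): 54587 = 17·3211 + 0 → 3211

3211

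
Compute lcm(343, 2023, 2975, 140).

lcm(343, 2023) = 343·2023/gcd = 693889/7 = 99127
lcm(99127, 2975) = 99127·2975/gcd = 294902825/119 = 2478175
lcm(2478175, 140) = 2478175·140/gcd = 346944500/35 = 9912700

9912700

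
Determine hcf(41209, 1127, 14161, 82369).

gcd(41209, 1127): 41209 = 36·1127 + 637; 1127 = 1·637 + 490; 637 = 1·490 + 147; 490 = 3·147 + 49; 147 = 3·49 + 0 → 49
gcd(49, 14161): 14161 = 289·49 + 0 → 49
gcd(49, 82369): 82369 = 1681·49 + 0 → 49

49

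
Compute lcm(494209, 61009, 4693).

494209 = 19² · 37²; 61009 = 13² · 19²; 4693 = 13 · 19²
lcm takes max exponent of each prime: 13² · 19² · 37² = 83521321

83521321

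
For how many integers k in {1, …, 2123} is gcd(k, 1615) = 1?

1515

Prime factors of 1615: 5, 17, 19. Count integers ≤ 2123 divisible by none of them.
By inclusion–exclusion: 2123 − ⌊2123/5⌋ − ⌊2123/17⌋ − ⌊2123/19⌋ + ⌊2123/85⌋ + ⌊2123/95⌋ + ⌊2123/323⌋ − ⌊2123/1615⌋ = 1515.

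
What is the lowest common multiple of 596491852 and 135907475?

gcd first: 596491852 = 4·135907475 + 52861952; 135907475 = 2·52861952 + 30183571; 52861952 = 1·30183571 + 22678381; 30183571 = 1·22678381 + 7505190; 22678381 = 3·7505190 + 162811; 7505190 = 46·162811 + 15884; 162811 = 10·15884 + 3971; 15884 = 4·3971 + 0 → gcd = 3971
lcm = 596491852·135907475/gcd = 81067701463393700/3971 = 20414933634700

20414933634700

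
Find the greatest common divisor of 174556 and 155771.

289

Euclid: 174556 = 1·155771 + 18785; 155771 = 8·18785 + 5491; 18785 = 3·5491 + 2312; 5491 = 2·2312 + 867; 2312 = 2·867 + 578; 867 = 1·578 + 289; 578 = 2·289 + 0. Last nonzero remainder: 289.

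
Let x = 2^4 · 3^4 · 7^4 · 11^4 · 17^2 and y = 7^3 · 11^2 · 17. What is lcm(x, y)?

max exponent per prime: 2^4 · 3^4 · 7^4 · 11^4 · 17^2 = 13166360588304

13166360588304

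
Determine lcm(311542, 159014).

24769769794

311542 = 2 · 7² · 11 · 17²; 159014 = 2 · 43³
max exponents: 2 · 7² · 11 · 17² · 43³ = 24769769794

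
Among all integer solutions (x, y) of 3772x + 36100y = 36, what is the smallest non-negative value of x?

4613

Reduce mod 36100: 3772x ≡ 36 (mod 36100). With g = gcd(3772, 36100) = 4 dividing 36, divide through: 943x ≡ 9 (mod 9025).
Since gcd(943, 9025) = 1, x ≡ 9·(943)⁻¹ ≡ 4613 (mod 9025). Smallest non-negative: 4613.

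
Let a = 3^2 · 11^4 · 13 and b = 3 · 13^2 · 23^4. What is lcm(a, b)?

max exponent per prime: 3^2 · 11^4 · 13^2 · 23^4 = 6231768315201

6231768315201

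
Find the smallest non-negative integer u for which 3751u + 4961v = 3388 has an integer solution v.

30

Reduce mod 4961: 3751u ≡ 3388 (mod 4961). With g = gcd(3751, 4961) = 121 dividing 3388, divide through: 31u ≡ 28 (mod 41).
Since gcd(31, 41) = 1, u ≡ 28·(31)⁻¹ ≡ 30 (mod 41). Smallest non-negative: 30.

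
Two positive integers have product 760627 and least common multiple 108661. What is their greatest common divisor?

From gcd × lcm = ab: gcd = 760627 / 108661 = 7.

7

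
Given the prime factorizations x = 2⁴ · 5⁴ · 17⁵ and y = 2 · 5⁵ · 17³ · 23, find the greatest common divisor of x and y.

min exponent per shared prime: 2 · 5⁴ · 17³ = 6141250

6141250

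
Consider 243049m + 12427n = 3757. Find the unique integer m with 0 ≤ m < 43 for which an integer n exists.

gcd(243049, 12427) = 289 (Euclid: 243049 = 19·12427 + 6936; 12427 = 1·6936 + 5491; 6936 = 1·5491 + 1445; 5491 = 3·1445 + 1156; 1445 = 1·1156 + 289; 1156 = 4·289 + 0), and 289 | 3757.
Extended Euclid: 243049·(9) + 12427·(-176) = 289. Scale by 13: m₀ = 117.
General solution m = m₀ + 43t; reducing mod 43 gives m = 31 (and n = -606).

31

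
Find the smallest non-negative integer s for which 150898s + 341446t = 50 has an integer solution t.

gcd(150898, 341446) = 2 (Euclid: 341446 = 2·150898 + 39650; 150898 = 3·39650 + 31948; 39650 = 1·31948 + 7702; 31948 = 4·7702 + 1140; 7702 = 6·1140 + 862; 1140 = 1·862 + 278; 862 = 3·278 + 28; 278 = 9·28 + 26; 28 = 1·26 + 2; 26 = 13·2 + 0), and 2 | 50.
Extended Euclid: 150898·(-12280) + 341446·(5427) = 2. Scale by 25: s₀ = -307000.
General solution s = s₀ + 170723k; reducing mod 170723 gives s = 34446 (and t = -15223).

34446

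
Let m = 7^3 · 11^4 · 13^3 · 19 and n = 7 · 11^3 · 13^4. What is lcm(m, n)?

max exponent per prime: 7^3 · 11^4 · 13^4 · 19 = 2725159153717

2725159153717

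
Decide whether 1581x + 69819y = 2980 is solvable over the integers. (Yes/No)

No

gcd(1581, 69819): 69819 = 44·1581 + 255; 1581 = 6·255 + 51; 255 = 5·51 + 0 → 51
51 does not divide 2980, so a solution does not exist.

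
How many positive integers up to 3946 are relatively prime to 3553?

3199

Prime factors of 3553: 11, 17, 19. Count integers ≤ 3946 divisible by none of them.
By inclusion–exclusion: 3946 − ⌊3946/11⌋ − ⌊3946/17⌋ − ⌊3946/19⌋ + ⌊3946/187⌋ + ⌊3946/209⌋ + ⌊3946/323⌋ − ⌊3946/3553⌋ = 3199.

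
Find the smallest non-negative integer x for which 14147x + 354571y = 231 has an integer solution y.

5138

gcd(14147, 354571) = 7 (Euclid: 354571 = 25·14147 + 896; 14147 = 15·896 + 707; 896 = 1·707 + 189; 707 = 3·189 + 140; 189 = 1·140 + 49; 140 = 2·49 + 42; 49 = 1·42 + 7; 42 = 6·7 + 0), and 7 | 231.
Extended Euclid: 14147·(-7519) + 354571·(300) = 7. Scale by 33: x₀ = -248127.
General solution x = x₀ + 50653t; reducing mod 50653 gives x = 5138 (and y = -205).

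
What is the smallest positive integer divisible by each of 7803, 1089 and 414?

7803 = 3³ · 17²; 1089 = 3² · 11²; 414 = 2 · 3² · 23
lcm takes max exponent of each prime: 2 · 3³ · 11² · 17² · 23 = 43431498

43431498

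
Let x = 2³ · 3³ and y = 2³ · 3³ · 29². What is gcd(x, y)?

min exponent per shared prime: 2³ · 3³ = 216

216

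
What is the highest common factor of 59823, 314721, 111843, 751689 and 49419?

59823 = 3² · 17² · 23; 314721 = 3² · 11² · 17²; 111843 = 3² · 17² · 43; 751689 = 3² · 17⁴; 49419 = 3² · 17² · 19
gcd takes min exponent of each prime: 3² · 17² = 2601

2601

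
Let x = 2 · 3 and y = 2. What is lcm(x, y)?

max exponent per prime: 2 · 3 = 6

6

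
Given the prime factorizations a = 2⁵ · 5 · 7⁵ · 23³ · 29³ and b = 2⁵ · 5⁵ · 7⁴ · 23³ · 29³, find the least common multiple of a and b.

498732536514100000

max exponent per prime: 2⁵ · 5⁵ · 7⁵ · 23³ · 29³ = 498732536514100000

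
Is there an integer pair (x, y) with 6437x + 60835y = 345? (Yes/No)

Yes

gcd(6437, 60835): 60835 = 9·6437 + 2902; 6437 = 2·2902 + 633; 2902 = 4·633 + 370; 633 = 1·370 + 263; 370 = 1·263 + 107; 263 = 2·107 + 49; 107 = 2·49 + 9; 49 = 5·9 + 4; 9 = 2·4 + 1; 4 = 4·1 + 0 → 1
1 divides 345, so a solution exists.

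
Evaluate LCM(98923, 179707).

95065003

gcd first: 179707 = 1·98923 + 80784; 98923 = 1·80784 + 18139; 80784 = 4·18139 + 8228; 18139 = 2·8228 + 1683; 8228 = 4·1683 + 1496; 1683 = 1·1496 + 187; 1496 = 8·187 + 0 → gcd = 187
lcm = 98923·179707/gcd = 17777155561/187 = 95065003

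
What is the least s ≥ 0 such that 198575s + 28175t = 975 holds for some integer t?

439

gcd(198575, 28175) = 25 (Euclid: 198575 = 7·28175 + 1350; 28175 = 20·1350 + 1175; 1350 = 1·1175 + 175; 1175 = 6·175 + 125; 175 = 1·125 + 50; 125 = 2·50 + 25; 50 = 2·25 + 0), and 25 | 975.
Extended Euclid: 198575·(-480) + 28175·(3383) = 25. Scale by 39: s₀ = -18720.
General solution s = s₀ + 1127k; reducing mod 1127 gives s = 439 (and t = -3094).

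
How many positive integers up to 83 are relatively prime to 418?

36

Prime factors of 418: 2, 11, 19. Count integers ≤ 83 divisible by none of them.
By inclusion–exclusion: 83 − ⌊83/2⌋ − ⌊83/11⌋ − ⌊83/19⌋ + ⌊83/22⌋ + ⌊83/38⌋ + ⌊83/209⌋ − ⌊83/418⌋ = 36.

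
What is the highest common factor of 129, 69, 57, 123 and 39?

gcd(129, 69): 129 = 1·69 + 60; 69 = 1·60 + 9; 60 = 6·9 + 6; 9 = 1·6 + 3; 6 = 2·3 + 0 → 3
gcd(3, 57): 57 = 19·3 + 0 → 3
gcd(3, 123): 123 = 41·3 + 0 → 3
gcd(3, 39): 39 = 13·3 + 0 → 3

3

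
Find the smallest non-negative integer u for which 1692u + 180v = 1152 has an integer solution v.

1

Reduce mod 180: 1692u ≡ 1152 (mod 180). With g = gcd(1692, 180) = 36 dividing 1152, divide through: 47u ≡ 32 (mod 5).
Since gcd(47, 5) = 1, u ≡ 32·(47)⁻¹ ≡ 1 (mod 5). Smallest non-negative: 1.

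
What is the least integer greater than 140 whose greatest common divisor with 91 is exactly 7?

147

Multiples of 7 above 140: 7·21, 7·22, … . Need the cofactor coprime to 91/7 = 13.
Checking s = 21, 22, … the first with gcd(s, 13) = 1 is s = 21, giving 147.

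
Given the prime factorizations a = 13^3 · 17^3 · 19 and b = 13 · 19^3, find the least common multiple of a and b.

max exponent per prime: 13^3 · 17^3 · 19^3 = 74035092599

74035092599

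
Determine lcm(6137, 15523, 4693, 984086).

6137 = 17 · 19²; 15523 = 19² · 43; 4693 = 13 · 19²; 984086 = 2 · 19² · 29 · 47
lcm takes max exponent of each prime: 2 · 13 · 17 · 19² · 29 · 43 · 47 = 9351769258

9351769258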